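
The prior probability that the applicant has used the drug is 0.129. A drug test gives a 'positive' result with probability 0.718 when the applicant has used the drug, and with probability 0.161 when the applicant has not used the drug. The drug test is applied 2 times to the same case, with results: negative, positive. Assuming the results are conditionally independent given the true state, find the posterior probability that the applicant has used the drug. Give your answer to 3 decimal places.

Let H be the event that the applicant has used the drug; start with P(H) = 0.129. P('positive'|H) = 0.718, P('positive'|¬H) = 0.161.
Update on result 1 ('negative'): P(H) ← 0.282·0.1290 / (0.282·0.1290 + 0.839·0.8710) = 0.036378/0.76715 = 0.0474.
Update on result 2 ('positive'): P(H) ← 0.718·0.0474 / (0.718·0.0474 + 0.161·0.9526) = 0.034047/0.18741 = 0.1817.

Posterior P(H) ≈ 0.182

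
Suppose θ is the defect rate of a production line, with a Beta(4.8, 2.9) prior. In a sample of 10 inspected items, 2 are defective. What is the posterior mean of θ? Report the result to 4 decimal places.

Posterior mean ≈ 0.3842

The binomial likelihood is conjugate to the Beta prior: with 2 successes and 8 failures, the posterior is Beta(4.8+2, 2.9+8) = Beta(6.8, 10.9).
E[θ | data] = 6.8/(6.8+10.9) = 0.3842.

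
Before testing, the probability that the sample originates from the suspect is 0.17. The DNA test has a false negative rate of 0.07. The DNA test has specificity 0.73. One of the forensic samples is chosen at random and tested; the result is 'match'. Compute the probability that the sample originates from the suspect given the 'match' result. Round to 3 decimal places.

Write H for 'the sample originates from the suspect'. Prior odds H:¬H = 0.17/0.83 = 0.20482. For the 'match' outcome, the likelihood ratio is 0.93/0.27 = 3.4444.
Posterior odds = 0.20482 × 3.4444 = 0.70549, so P(H|E) = 0.70549/(1+0.70549) = 0.414.

P(H | E) ≈ 0.414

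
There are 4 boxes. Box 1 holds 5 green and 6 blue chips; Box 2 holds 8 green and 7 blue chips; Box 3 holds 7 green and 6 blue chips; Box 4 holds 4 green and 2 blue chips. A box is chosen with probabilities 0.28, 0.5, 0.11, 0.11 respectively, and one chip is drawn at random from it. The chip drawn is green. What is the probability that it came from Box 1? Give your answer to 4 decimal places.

P(green|Box 1) = 0.4545; P(green|Box 2) = 0.5333; P(green|Box 3) = 0.5385; P(green|Box 4) = 0.6667.
Prior × likelihood for each source: 0.28·0.4545=0.1273, 0.5·0.5333=0.2667, 0.11·0.5385=0.05923, 0.11·0.6667=0.07333. Summing gives P(green) = 0.52650.
P(Box 1 | green) = 0.1273 / 0.52650 = 0.2417.

Posterior probability ≈ 0.2417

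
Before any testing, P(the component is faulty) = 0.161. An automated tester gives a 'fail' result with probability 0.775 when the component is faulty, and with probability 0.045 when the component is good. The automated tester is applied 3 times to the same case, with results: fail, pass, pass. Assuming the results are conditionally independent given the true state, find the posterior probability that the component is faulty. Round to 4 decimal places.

Posterior P(H) ≈ 0.1550

Let H be the event that the component is faulty; start with P(H) = 0.161. P('fail'|H) = 0.775, P('fail'|¬H) = 0.045.
Update on result 1 ('fail'): P(H) ← 0.775·0.1610 / (0.775·0.1610 + 0.045·0.8390) = 0.12478/0.16253 = 0.7677.
Update on result 2 ('pass'): P(H) ← 0.225·0.7677 / (0.225·0.7677 + 0.955·0.2323) = 0.17273/0.39458 = 0.4378.
Update on result 3 ('pass'): P(H) ← 0.225·0.4378 / (0.225·0.4378 + 0.955·0.5622) = 0.098498/0.63543 = 0.1550.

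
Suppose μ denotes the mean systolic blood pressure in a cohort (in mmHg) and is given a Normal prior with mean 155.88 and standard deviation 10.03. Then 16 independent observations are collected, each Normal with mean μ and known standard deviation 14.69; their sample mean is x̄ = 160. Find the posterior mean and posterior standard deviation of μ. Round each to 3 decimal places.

Posterior mean ≈ 159.513; posterior SD ≈ 3.449

With known σ, the Normal prior is conjugate. Weight on the data is w = (n/σ²)/(n/σ² + 1/τ₀²) = 0.0741441/(0.0741441+0.00994027) = 0.88178.
Posterior mean = w·x̄ + (1−w)·μ₀ = 0.88178·160 + 0.11822·155.88 = 159.513. Posterior variance = 1/(0.0741441+0.00994027) = 11.8928, so SD = 3.449.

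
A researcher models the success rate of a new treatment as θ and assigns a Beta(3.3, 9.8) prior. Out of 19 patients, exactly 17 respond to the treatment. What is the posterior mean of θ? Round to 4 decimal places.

Posterior mean ≈ 0.6324

Observing 17 successes and 2 failures updates Beta(3.3, 9.8) by adding the success and failure counts to the two shape parameters: α = 3.3+17 = 20.3, β = 9.8+2 = 11.8.
E[θ | data] = 20.3/(20.3+11.8) = 0.6324.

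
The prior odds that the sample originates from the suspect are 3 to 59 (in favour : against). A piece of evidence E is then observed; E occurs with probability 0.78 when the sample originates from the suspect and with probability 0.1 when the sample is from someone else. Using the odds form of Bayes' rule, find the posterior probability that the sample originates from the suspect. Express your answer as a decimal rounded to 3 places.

Prior odds = 3/59 = 0.050847.
Likelihood ratio for E = 0.78/0.1 = 7.8000.
Posterior odds = prior odds × LR = 0.39661.
Posterior probability = odds/(1+odds) = 0.39661/1.3966 = 0.284.

Posterior probability ≈ 0.284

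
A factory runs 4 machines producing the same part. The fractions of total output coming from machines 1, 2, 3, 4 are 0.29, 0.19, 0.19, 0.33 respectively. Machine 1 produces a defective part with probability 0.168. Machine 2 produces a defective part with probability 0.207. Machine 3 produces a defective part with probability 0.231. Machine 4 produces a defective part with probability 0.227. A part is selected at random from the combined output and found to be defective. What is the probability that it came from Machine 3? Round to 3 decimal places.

P(defective|M1) = 0.168; P(defective|M2) = 0.207; P(defective|M3) = 0.231; P(defective|M4) = 0.227.
Prior × likelihood for each source: 0.29·0.168=0.04872, 0.19·0.207=0.03933, 0.19·0.231=0.04389, 0.33·0.227=0.07491. Summing gives P(defective) = 0.20685.
P(Machine 3 | defective) = 0.04389 / 0.20685 = 0.212.

Posterior probability ≈ 0.212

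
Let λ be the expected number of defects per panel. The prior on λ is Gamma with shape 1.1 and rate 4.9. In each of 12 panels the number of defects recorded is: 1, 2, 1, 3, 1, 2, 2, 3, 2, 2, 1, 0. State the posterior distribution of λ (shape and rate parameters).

Posterior: Gamma(shape=21.1, rate=16.9)

The Poisson likelihood adds the total count to the shape and the number of exposure periods to the rate. Here ∑xᵢ = 20 and n = 12, so shape 1.1→21.1 and rate 4.9→16.9.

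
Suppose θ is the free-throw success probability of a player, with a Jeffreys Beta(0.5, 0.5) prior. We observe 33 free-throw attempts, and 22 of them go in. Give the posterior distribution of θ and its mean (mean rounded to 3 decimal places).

Observing 22 successes and 11 failures updates Beta(0.5, 0.5) by adding the success and failure counts to the two shape parameters: α = 0.5+22 = 22.5, β = 0.5+11 = 11.5.
E[θ | data] = 22.5/(22.5+11.5) = 0.662.

Posterior: Beta(22.5, 11.5); mean ≈ 0.662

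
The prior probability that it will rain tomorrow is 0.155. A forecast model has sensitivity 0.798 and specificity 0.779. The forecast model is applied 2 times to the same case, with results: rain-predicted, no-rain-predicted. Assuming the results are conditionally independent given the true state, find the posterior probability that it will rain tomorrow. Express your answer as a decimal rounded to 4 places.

Posterior P(H) ≈ 0.1466

Let H be the event that it will rain tomorrow; start with P(H) = 0.155. P('rain-predicted'|H) = 0.798, P('rain-predicted'|¬H) = 0.221.
Update on result 1 ('rain-predicted'): P(H) ← 0.798·0.1550 / (0.798·0.1550 + 0.221·0.8450) = 0.12369/0.31044 = 0.3984.
Update on result 2 ('no-rain-predicted'): P(H) ← 0.202·0.3984 / (0.202·0.3984 + 0.779·0.6016) = 0.080485/0.54910 = 0.1466.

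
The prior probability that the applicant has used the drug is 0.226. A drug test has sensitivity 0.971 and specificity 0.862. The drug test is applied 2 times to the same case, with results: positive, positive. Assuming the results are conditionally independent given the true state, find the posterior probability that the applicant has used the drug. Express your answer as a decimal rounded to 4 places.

Posterior P(H) ≈ 0.9353

Let H be the event that the applicant has used the drug; start with P(H) = 0.226. P('positive'|H) = 0.971, P('positive'|¬H) = 0.138.
Update on result 1 ('positive'): P(H) ← 0.971·0.2260 / (0.971·0.2260 + 0.138·0.7740) = 0.21945/0.32626 = 0.6726.
Update on result 2 ('positive'): P(H) ← 0.971·0.6726 / (0.971·0.6726 + 0.138·0.3274) = 0.65311/0.69829 = 0.9353.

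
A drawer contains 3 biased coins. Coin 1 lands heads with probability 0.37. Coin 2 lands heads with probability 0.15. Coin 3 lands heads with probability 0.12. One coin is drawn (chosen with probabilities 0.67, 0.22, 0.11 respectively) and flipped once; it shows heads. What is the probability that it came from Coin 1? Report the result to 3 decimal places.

Posterior probability ≈ 0.843

P(heads|C1) = 0.37; P(heads|C2) = 0.15; P(heads|C3) = 0.12.
Prior × likelihood for each source: 0.67·0.37=0.2479, 0.22·0.15=0.03300, 0.11·0.12=0.01320. Summing gives P(heads) = 0.29410.
P(Coin 1 | heads) = 0.2479 / 0.29410 = 0.843.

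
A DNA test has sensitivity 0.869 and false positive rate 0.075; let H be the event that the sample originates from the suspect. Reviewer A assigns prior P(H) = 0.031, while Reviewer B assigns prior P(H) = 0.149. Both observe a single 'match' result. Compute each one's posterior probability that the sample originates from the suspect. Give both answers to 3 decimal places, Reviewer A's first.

Reviewer A: 0.270; Reviewer B: 0.670

The likelihood ratio for a 'match' result is 0.869/0.075 = 11.587.
Reviewer A: prior odds 0.031/0.969 = 0.031992; posterior odds 0.37068; posterior probability 0.270.
Reviewer B: prior odds 0.149/0.851 = 0.17509; posterior odds 2.0287; posterior probability 0.670.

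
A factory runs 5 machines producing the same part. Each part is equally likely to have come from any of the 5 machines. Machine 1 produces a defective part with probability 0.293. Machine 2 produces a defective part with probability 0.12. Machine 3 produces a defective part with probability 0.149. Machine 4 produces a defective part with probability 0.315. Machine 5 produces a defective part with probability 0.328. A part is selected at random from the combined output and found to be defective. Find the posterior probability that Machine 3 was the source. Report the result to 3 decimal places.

Posterior probability ≈ 0.124

P(defective|M1) = 0.293; P(defective|M2) = 0.12; P(defective|M3) = 0.149; P(defective|M4) = 0.315; P(defective|M5) = 0.328.
Prior × likelihood for each source: 0.2·0.293=0.05860, 0.2·0.12=0.02400, 0.2·0.149=0.02980, 0.2·0.315=0.06300, 0.2·0.328=0.06560. Summing gives P(defective) = 0.24100.
P(Machine 3 | defective) = 0.02980 / 0.24100 = 0.124.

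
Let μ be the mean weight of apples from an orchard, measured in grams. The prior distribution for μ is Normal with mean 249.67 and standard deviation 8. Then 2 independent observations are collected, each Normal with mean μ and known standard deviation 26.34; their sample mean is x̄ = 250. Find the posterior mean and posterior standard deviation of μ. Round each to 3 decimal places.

Posterior mean ≈ 249.721; posterior SD ≈ 7.351

Prior precision 1/τ₀² = 1/8² = 0.0156250; data precision n/σ² = 2/26.34² = 0.00288269.
Posterior precision = 0.0156250 + 0.00288269 = 0.0185077, giving posterior SD = 1/√0.0185077 = 7.351.
Posterior mean = (0.0156250·249.67 + 0.00288269·250) / 0.0185077 = 249.721.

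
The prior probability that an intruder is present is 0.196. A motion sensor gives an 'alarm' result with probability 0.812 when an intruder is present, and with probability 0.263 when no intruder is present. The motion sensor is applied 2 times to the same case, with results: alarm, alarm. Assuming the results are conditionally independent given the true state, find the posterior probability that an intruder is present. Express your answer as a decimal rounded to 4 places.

Posterior P(H) ≈ 0.6991

Let H be the event that an intruder is present; start with P(H) = 0.196. P('alarm'|H) = 0.812, P('alarm'|¬H) = 0.263.
Update on result 1 ('alarm'): P(H) ← 0.812·0.1960 / (0.812·0.1960 + 0.263·0.8040) = 0.15915/0.37060 = 0.4294.
Update on result 2 ('alarm'): P(H) ← 0.812·0.4294 / (0.812·0.4294 + 0.263·0.5706) = 0.34870/0.49876 = 0.6991.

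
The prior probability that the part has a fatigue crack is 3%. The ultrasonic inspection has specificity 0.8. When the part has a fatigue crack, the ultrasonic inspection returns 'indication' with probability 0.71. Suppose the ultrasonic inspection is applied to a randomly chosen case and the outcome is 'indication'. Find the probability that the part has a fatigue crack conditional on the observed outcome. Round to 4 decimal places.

Let H be the event that the part has a fatigue crack. P(H) = 0.03, so P(¬H) = 0.97. With E the 'indication' result, P(E|H) = 0.71 and P(E|¬H) = 0.2.
P(E) = 0.71·0.03 + 0.2·0.97 = 0.021300 + 0.19400 = 0.21530.
By Bayes' theorem, P(H|E) = 0.021300 / 0.21530 = 0.0989.

P(H | E) ≈ 0.0989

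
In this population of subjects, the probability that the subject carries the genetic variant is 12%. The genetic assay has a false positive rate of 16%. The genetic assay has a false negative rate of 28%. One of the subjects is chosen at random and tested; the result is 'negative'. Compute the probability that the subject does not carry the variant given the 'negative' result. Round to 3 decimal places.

Let H be the event that the subject carries the genetic variant. P(H) = 0.12, so P(¬H) = 0.88. With E the 'negative' result, P(E|H) = 0.28 and P(E|¬H) = 0.84.
P(E) = 0.28·0.12 + 0.84·0.88 = 0.033600 + 0.73920 = 0.77280.
By Bayes' theorem, P(H|E) = 0.033600 / 0.77280 = 0.043. Hence P(¬H|E) = 1 − 0.043 = 0.957.

P(¬H | E) ≈ 0.957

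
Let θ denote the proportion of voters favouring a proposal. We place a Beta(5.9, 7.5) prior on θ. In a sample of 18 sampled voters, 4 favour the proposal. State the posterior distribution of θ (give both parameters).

Observing 4 successes and 14 failures updates Beta(5.9, 7.5) by adding the success and failure counts to the two shape parameters: α = 5.9+4 = 9.9, β = 7.5+14 = 21.5.

Posterior: Beta(9.9, 21.5)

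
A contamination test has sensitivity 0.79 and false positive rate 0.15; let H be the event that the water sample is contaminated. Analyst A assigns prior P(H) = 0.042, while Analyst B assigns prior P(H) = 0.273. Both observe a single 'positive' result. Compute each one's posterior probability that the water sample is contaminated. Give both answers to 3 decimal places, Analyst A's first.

The likelihood ratio for a 'positive' result is 0.79/0.15 = 5.2667.
Analyst A: prior odds 0.042/0.958 = 0.043841; posterior odds 0.23090; posterior probability 0.188.
Analyst B: prior odds 0.273/0.727 = 0.37552; posterior odds 1.9777; posterior probability 0.664.

Analyst A: 0.188; Analyst B: 0.664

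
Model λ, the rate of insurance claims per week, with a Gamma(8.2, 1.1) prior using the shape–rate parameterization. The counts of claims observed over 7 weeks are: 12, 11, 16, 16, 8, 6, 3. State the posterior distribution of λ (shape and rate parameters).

The Poisson likelihood adds the total count to the shape and the number of exposure periods to the rate. Here ∑xᵢ = 72 and n = 7, so shape 8.2→80.2 and rate 1.1→8.1.

Posterior: Gamma(shape=80.2, rate=8.1)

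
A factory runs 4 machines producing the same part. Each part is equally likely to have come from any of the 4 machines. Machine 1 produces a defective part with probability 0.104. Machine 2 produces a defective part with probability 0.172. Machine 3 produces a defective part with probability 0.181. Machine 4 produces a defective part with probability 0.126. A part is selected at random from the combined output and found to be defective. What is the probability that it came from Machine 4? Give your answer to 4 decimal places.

Tabulate prior·likelihood by source: [1] prior 0.25, lik 0.104, product 0.02600; [2] prior 0.25, lik 0.172, product 0.04300; [3] prior 0.25, lik 0.181, product 0.04525; [4] prior 0.25, lik 0.126, product 0.03150.
Normalizing constant = 0.14575; the posterior for Machine 4 is its product over the sum, 0.03150/0.14575 = 0.2161.

Posterior probability ≈ 0.2161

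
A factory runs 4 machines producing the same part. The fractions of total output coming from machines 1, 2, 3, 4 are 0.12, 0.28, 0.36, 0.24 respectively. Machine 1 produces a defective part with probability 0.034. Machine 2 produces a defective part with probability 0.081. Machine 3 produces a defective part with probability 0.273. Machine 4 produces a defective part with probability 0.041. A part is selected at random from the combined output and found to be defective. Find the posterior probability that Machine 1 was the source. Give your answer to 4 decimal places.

Posterior probability ≈ 0.0302

P(defective|M1) = 0.034; P(defective|M2) = 0.081; P(defective|M3) = 0.273; P(defective|M4) = 0.041.
Prior × likelihood for each source: 0.12·0.034=0.004080, 0.28·0.081=0.02268, 0.36·0.273=0.09828, 0.24·0.041=0.009840. Summing gives P(defective) = 0.13488.
P(Machine 1 | defective) = 0.004080 / 0.13488 = 0.0302.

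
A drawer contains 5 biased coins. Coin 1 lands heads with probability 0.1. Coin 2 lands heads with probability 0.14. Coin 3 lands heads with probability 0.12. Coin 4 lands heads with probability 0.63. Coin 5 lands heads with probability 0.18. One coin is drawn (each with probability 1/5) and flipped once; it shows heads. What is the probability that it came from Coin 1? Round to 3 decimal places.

Posterior probability ≈ 0.085

Tabulate prior·likelihood by source: [1] prior 0.2, lik 0.1, product 0.02000; [2] prior 0.2, lik 0.14, product 0.02800; [3] prior 0.2, lik 0.12, product 0.02400; [4] prior 0.2, lik 0.63, product 0.1260; [5] prior 0.2, lik 0.18, product 0.03600.
Normalizing constant = 0.23400; the posterior for Coin 1 is its product over the sum, 0.02000/0.23400 = 0.085.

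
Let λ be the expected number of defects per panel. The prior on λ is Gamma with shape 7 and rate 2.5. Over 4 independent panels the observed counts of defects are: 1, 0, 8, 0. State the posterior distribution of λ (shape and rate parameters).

Total count ∑xᵢ = 9 over n = 4 panels.
Gamma is conjugate to the Poisson likelihood: posterior is Gamma(shape = 7+9 = 16, rate = 2.5+4 = 6.5).

Posterior: Gamma(shape=16, rate=6.5)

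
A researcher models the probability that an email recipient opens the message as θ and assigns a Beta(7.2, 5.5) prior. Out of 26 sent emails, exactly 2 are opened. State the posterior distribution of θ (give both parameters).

Posterior: Beta(9.2, 29.5)

Observing 2 successes and 24 failures updates Beta(7.2, 5.5) by adding the success and failure counts to the two shape parameters: α = 7.2+2 = 9.2, β = 5.5+24 = 29.5.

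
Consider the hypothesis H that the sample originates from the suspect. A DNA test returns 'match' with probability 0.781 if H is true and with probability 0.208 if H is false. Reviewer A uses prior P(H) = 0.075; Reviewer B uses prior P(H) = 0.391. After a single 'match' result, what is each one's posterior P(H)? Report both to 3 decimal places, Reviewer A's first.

The likelihood ratio for a 'match' result is 0.781/0.208 = 3.7548.
Reviewer A: prior odds 0.075/0.925 = 0.081081; posterior odds 0.30444; posterior probability 0.233.
Reviewer B: prior odds 0.391/0.609 = 0.64204; posterior odds 2.4107; posterior probability 0.707.

Reviewer A: 0.233; Reviewer B: 0.707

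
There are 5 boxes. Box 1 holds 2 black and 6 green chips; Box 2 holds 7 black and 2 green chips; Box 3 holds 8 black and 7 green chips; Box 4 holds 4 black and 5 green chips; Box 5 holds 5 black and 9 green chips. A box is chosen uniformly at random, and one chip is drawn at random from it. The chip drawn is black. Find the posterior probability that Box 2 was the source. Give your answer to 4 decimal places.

Tabulate prior·likelihood by source: [1] prior 0.2, lik 0.25, product 0.05000; [2] prior 0.2, lik 0.7778, product 0.1556; [3] prior 0.2, lik 0.5333, product 0.1067; [4] prior 0.2, lik 0.4444, product 0.08889; [5] prior 0.2, lik 0.3571, product 0.07143.
Normalizing constant = 0.47254; the posterior for Box 2 is its product over the sum, 0.1556/0.47254 = 0.3292.

Posterior probability ≈ 0.3292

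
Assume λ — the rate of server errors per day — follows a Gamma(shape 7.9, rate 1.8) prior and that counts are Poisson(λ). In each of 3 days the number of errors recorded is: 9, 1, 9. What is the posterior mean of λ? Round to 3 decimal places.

Total count ∑xᵢ = 19 over n = 3 days.
Gamma is conjugate to the Poisson likelihood: posterior is Gamma(shape = 7.9+19 = 26.9, rate = 1.8+3 = 4.8).
Posterior mean = shape/rate = 26.9/4.8 = 5.604.

Posterior mean ≈ 5.604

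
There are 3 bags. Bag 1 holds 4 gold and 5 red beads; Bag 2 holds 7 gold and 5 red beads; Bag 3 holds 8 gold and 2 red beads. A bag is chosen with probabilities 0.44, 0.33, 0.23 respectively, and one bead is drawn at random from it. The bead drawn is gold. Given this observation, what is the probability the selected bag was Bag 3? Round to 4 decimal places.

Tabulate prior·likelihood by source: [1] prior 0.44, lik 0.4444, product 0.1956; [2] prior 0.33, lik 0.5833, product 0.1925; [3] prior 0.23, lik 0.8, product 0.1840.
Normalizing constant = 0.57206; the posterior for Bag 3 is its product over the sum, 0.1840/0.57206 = 0.3216.

Posterior probability ≈ 0.3216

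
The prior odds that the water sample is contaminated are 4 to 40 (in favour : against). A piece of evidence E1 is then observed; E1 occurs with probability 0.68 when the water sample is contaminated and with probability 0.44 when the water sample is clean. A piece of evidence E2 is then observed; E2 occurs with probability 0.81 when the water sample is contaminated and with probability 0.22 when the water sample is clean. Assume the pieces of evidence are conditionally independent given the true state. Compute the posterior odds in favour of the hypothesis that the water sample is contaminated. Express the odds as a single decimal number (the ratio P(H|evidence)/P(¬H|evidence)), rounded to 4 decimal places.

Prior odds = 4/40 = 0.10000. In log-odds, ln(0.10000) = -2.3026.
Add log likelihood ratios: ln(1.5455) + ln(3.6818) = 1.7387.
Posterior log-odds = -0.56386, so posterior odds = exp(-0.56386) = 0.56901.

Posterior odds ≈ 0.5690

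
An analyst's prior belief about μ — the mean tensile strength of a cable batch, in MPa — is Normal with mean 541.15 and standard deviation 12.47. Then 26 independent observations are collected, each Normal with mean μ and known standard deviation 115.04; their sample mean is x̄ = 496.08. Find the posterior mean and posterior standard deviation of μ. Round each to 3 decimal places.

Posterior mean ≈ 530.603; posterior SD ≈ 10.914

With known σ, the Normal prior is conjugate. Weight on the data is w = (n/σ²)/(n/σ² + 1/τ₀²) = 0.00196461/(0.00196461+0.00643083) = 0.23401.
Posterior mean = w·x̄ + (1−w)·μ₀ = 0.23401·496.08 + 0.76599·541.15 = 530.603. Posterior variance = 1/(0.00196461+0.00643083) = 119.112, so SD = 10.914.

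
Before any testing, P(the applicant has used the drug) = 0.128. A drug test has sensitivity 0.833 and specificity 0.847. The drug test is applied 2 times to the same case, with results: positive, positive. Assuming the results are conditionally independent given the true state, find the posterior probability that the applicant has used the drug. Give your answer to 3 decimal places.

Posterior P(H) ≈ 0.813

With H the event that the applicant has used the drug, the joint likelihood of the observed sequence is P(data|H) = 0.833·0.833 = 0.69389 and P(data|¬H) = 0.153·0.153 = 0.023409.
Bayes: P(H|data) = 0.128·0.69389 / (0.128·0.69389 + 0.872·0.023409) = 0.088818/0.10923 = 0.8131.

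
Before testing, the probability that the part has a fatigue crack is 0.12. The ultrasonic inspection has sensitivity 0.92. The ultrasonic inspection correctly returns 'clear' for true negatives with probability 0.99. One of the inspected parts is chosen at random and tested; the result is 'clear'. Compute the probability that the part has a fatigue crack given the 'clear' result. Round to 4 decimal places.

Write H for 'the part has a fatigue crack'. Prior odds H:¬H = 0.12/0.88 = 0.13636. For the 'clear' outcome, the likelihood ratio is 0.08/0.99 = 0.080808.
Posterior odds = 0.13636 × 0.080808 = 0.011019, so P(H|E) = 0.011019/(1+0.011019) = 0.0109.

P(H | E) ≈ 0.0109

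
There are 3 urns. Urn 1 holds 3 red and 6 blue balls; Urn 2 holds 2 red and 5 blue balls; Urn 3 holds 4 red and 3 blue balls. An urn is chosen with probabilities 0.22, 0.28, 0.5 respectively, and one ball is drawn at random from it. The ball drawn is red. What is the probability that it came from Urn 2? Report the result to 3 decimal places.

P(red|Urn 1) = 0.3333; P(red|Urn 2) = 0.2857; P(red|Urn 3) = 0.5714.
Prior × likelihood for each source: 0.22·0.3333=0.07333, 0.28·0.2857=0.08000, 0.5·0.5714=0.2857. Summing gives P(red) = 0.43905.
P(Urn 2 | red) = 0.08000 / 0.43905 = 0.182.

Posterior probability ≈ 0.182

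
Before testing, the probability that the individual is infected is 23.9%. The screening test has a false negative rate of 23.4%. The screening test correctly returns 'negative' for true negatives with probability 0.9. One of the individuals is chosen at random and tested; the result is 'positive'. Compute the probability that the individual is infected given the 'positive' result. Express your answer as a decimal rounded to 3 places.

P(H | E) ≈ 0.706

Let H be the event that the individual is infected. P(H) = 0.239, so P(¬H) = 0.761. With E the 'positive' result, P(E|H) = 0.766 and P(E|¬H) = 0.1.
P(E) = 0.766·0.239 + 0.1·0.761 = 0.18307 + 0.076100 = 0.25917.
By Bayes' theorem, P(H|E) = 0.18307 / 0.25917 = 0.706.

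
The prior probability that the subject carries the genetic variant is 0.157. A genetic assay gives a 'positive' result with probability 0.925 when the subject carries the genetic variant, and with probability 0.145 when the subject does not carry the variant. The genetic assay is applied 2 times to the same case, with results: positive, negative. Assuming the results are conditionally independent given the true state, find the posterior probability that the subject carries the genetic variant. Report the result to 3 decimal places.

Posterior P(H) ≈ 0.094

With H the event that the subject carries the genetic variant, the joint likelihood of the observed sequence is P(data|H) = 0.925·0.075 = 0.069375 and P(data|¬H) = 0.145·0.855 = 0.12397.
Bayes: P(H|data) = 0.157·0.069375 / (0.157·0.069375 + 0.843·0.12397) = 0.010892/0.11540 = 0.0944.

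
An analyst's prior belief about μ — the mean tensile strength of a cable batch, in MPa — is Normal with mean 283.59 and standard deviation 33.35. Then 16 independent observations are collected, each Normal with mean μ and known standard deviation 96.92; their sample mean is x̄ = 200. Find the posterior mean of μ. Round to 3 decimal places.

Posterior mean ≈ 228.879

With known σ, the Normal prior is conjugate. Weight on the data is w = (n/σ²)/(n/σ² + 1/τ₀²) = 0.00170331/(0.00170331+0.00089910) = 0.65451.
Posterior mean = w·x̄ + (1−w)·μ₀ = 0.65451·200 + 0.34549·283.59 = 228.879.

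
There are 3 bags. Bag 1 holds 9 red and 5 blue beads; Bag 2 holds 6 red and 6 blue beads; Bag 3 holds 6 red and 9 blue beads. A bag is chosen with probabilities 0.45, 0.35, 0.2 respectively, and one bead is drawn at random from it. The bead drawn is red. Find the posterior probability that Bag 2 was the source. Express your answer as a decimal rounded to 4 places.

P(red|Bag 1) = 0.6429; P(red|Bag 2) = 0.5; P(red|Bag 3) = 0.4.
Prior × likelihood for each source: 0.45·0.6429=0.2893, 0.35·0.5=0.1750, 0.2·0.4=0.08000. Summing gives P(red) = 0.54429.
P(Bag 2 | red) = 0.1750 / 0.54429 = 0.3215.

Posterior probability ≈ 0.3215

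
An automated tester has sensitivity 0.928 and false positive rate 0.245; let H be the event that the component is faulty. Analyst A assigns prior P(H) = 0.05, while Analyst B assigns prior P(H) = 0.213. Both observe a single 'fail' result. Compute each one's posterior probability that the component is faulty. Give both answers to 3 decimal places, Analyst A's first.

P('+'|H) = 0.928, P('+'|¬H) = 0.245.
Analyst A: numerator 0.928·0.05 = 0.046400; evidence = 0.046400+0.245·0.95 = 0.27915; posterior = 0.166.
Analyst B: numerator 0.928·0.213 = 0.19766; evidence = 0.19766+0.245·0.787 = 0.39048; posterior = 0.506.

Analyst A: 0.166; Analyst B: 0.506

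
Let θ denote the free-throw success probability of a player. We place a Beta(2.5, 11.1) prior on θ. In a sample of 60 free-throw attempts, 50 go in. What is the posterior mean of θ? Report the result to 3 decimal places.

Observing 50 successes and 10 failures updates Beta(2.5, 11.1) by adding the success and failure counts to the two shape parameters: α = 2.5+50 = 52.5, β = 11.1+10 = 21.1.
E[θ | data] = 52.5/(52.5+21.1) = 0.713.

Posterior mean ≈ 0.713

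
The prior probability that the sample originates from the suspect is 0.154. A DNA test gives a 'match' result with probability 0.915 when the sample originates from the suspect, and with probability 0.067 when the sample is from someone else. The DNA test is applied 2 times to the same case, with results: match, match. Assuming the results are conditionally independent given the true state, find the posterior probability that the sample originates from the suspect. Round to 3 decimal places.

With H the event that the sample originates from the suspect, the joint likelihood of the observed sequence is P(data|H) = 0.915·0.915 = 0.83723 and P(data|¬H) = 0.067·0.067 = 0.0044890.
Bayes: P(H|data) = 0.154·0.83723 / (0.154·0.83723 + 0.846·0.0044890) = 0.12893/0.13273 = 0.9714.

Posterior P(H) ≈ 0.971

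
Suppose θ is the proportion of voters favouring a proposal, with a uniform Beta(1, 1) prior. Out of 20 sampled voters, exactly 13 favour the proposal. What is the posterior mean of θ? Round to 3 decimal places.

The binomial likelihood is conjugate to the Beta prior: with 13 successes and 7 failures, the posterior is Beta(1+13, 1+7) = Beta(14, 8).
E[θ | data] = 14/(14+8) = 0.636.

Posterior mean ≈ 0.636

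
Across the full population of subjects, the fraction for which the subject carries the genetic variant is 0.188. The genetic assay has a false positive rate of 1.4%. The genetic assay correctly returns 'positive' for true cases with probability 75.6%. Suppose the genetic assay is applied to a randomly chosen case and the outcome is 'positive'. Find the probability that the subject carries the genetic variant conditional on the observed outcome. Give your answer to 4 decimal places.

Let H be the event that the subject carries the genetic variant. P(H) = 0.188, so P(¬H) = 0.812. With E the 'positive' result, P(E|H) = 0.756 and P(E|¬H) = 0.014.
P(E) = 0.756·0.188 + 0.014·0.812 = 0.14213 + 0.011368 = 0.15350.
By Bayes' theorem, P(H|E) = 0.14213 / 0.15350 = 0.9259.

P(H | E) ≈ 0.9259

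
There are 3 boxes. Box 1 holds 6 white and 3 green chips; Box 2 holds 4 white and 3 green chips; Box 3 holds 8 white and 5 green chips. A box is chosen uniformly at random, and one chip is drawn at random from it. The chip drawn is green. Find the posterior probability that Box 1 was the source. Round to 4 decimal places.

Tabulate prior·likelihood by source: [1] prior 0.333333, lik 0.3333, product 0.1111; [2] prior 0.333333, lik 0.4286, product 0.1429; [3] prior 0.333333, lik 0.3846, product 0.1282.
Normalizing constant = 0.38217; the posterior for Box 1 is its product over the sum, 0.1111/0.38217 = 0.2907.

Posterior probability ≈ 0.2907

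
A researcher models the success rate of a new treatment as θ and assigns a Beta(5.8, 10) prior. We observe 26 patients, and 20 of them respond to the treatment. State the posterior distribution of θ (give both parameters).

The binomial likelihood is conjugate to the Beta prior: with 20 successes and 6 failures, the posterior is Beta(5.8+20, 10+6) = Beta(25.8, 16).

Posterior: Beta(25.8, 16)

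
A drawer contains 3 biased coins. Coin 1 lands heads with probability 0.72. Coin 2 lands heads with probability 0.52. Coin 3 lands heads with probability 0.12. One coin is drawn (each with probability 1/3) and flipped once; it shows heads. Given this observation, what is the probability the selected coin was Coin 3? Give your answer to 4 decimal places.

Posterior probability ≈ 0.0882

P(heads|C1) = 0.72; P(heads|C2) = 0.52; P(heads|C3) = 0.12.
Prior × likelihood for each source: 0.333333·0.72=0.2400, 0.333333·0.52=0.1733, 0.333333·0.12=0.04000. Summing gives P(heads) = 0.45333.
P(Coin 3 | heads) = 0.04000 / 0.45333 = 0.0882.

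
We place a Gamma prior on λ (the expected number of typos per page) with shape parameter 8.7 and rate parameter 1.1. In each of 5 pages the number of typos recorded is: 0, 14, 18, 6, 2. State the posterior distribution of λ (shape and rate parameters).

The Poisson likelihood adds the total count to the shape and the number of exposure periods to the rate. Here ∑xᵢ = 40 and n = 5, so shape 8.7→48.7 and rate 1.1→6.1.

Posterior: Gamma(shape=48.7, rate=6.1)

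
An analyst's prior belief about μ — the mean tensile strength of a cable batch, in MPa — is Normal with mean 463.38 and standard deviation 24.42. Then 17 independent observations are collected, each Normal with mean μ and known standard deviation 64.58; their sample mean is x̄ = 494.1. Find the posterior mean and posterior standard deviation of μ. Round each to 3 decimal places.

Posterior mean ≈ 485.146; posterior SD ≈ 13.184

With known σ, the Normal prior is conjugate. Weight on the data is w = (n/σ²)/(n/σ² + 1/τ₀²) = 0.00407618/(0.00407618+0.00167691) = 0.70852.
Posterior mean = w·x̄ + (1−w)·μ₀ = 0.70852·494.1 + 0.29148·463.38 = 485.146. Posterior variance = 1/(0.00407618+0.00167691) = 173.820, so SD = 13.184.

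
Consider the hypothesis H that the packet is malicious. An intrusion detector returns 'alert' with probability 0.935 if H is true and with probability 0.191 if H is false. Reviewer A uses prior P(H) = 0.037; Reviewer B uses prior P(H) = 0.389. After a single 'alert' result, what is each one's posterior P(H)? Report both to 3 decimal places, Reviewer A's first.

Reviewer A: 0.158; Reviewer B: 0.757

P('+'|H) = 0.935, P('+'|¬H) = 0.191.
Reviewer A: numerator 0.935·0.037 = 0.034595; evidence = 0.034595+0.191·0.963 = 0.21853; posterior = 0.158.
Reviewer B: numerator 0.935·0.389 = 0.36372; evidence = 0.36372+0.191·0.611 = 0.48042; posterior = 0.757.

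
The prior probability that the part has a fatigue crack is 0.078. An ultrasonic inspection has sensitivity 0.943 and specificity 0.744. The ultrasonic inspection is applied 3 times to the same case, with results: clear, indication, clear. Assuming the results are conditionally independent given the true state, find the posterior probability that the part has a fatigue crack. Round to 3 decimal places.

Let H be the event that the part has a fatigue crack; start with P(H) = 0.078. P('indication'|H) = 0.943, P('indication'|¬H) = 0.256.
Update on result 1 ('clear'): P(H) ← 0.057·0.0780 / (0.057·0.0780 + 0.744·0.9220) = 0.0044460/0.69041 = 0.0064.
Update on result 2 ('indication'): P(H) ← 0.943·0.0064 / (0.943·0.0064 + 0.256·0.9936) = 0.0060726/0.26042 = 0.0233.
Update on result 3 ('clear'): P(H) ← 0.057·0.0233 / (0.057·0.0233 + 0.744·0.9767) = 0.0013291/0.72798 = 0.0018.

Posterior P(H) ≈ 0.002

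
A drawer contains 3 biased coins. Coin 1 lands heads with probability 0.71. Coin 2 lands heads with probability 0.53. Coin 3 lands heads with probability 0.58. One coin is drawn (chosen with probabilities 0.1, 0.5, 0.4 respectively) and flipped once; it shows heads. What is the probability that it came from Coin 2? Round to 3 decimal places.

Posterior probability ≈ 0.467

Tabulate prior·likelihood by source: [1] prior 0.1, lik 0.71, product 0.07100; [2] prior 0.5, lik 0.53, product 0.2650; [3] prior 0.4, lik 0.58, product 0.2320.
Normalizing constant = 0.56800; the posterior for Coin 2 is its product over the sum, 0.2650/0.56800 = 0.467.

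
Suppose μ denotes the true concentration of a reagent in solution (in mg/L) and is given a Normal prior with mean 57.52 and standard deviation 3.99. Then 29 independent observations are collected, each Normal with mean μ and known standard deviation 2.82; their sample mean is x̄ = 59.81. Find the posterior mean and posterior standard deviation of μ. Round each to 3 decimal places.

Prior precision 1/τ₀² = 1/3.99² = 0.0628137; data precision n/σ² = 29/2.82² = 3.64670.
Posterior precision = 0.0628137 + 3.64670 = 3.70951, giving posterior SD = 1/√3.70951 = 0.519.
Posterior mean = (0.0628137·57.52 + 3.64670·59.81) / 3.70951 = 59.771.

Posterior mean ≈ 59.771; posterior SD ≈ 0.519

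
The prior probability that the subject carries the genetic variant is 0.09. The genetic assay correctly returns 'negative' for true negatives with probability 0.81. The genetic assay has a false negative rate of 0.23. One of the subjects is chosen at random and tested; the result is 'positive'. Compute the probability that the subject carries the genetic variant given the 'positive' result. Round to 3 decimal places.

Write H for 'the subject carries the genetic variant'. Prior odds H:¬H = 0.09/0.91 = 0.098901. For the 'positive' outcome, the likelihood ratio is 0.77/0.19 = 4.0526.
Posterior odds = 0.098901 × 4.0526 = 0.40081, so P(H|E) = 0.40081/(1+0.40081) = 0.286.

P(H | E) ≈ 0.286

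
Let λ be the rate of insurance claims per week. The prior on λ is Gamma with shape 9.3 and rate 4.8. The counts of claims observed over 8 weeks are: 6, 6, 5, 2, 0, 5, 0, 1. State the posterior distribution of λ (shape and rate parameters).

The Poisson likelihood adds the total count to the shape and the number of exposure periods to the rate. Here ∑xᵢ = 25 and n = 8, so shape 9.3→34.3 and rate 4.8→12.8.

Posterior: Gamma(shape=34.3, rate=12.8)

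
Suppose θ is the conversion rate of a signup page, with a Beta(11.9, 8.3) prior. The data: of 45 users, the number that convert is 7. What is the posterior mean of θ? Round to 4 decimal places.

Posterior mean ≈ 0.2899

Observing 7 successes and 38 failures updates Beta(11.9, 8.3) by adding the success and failure counts to the two shape parameters: α = 11.9+7 = 18.9, β = 8.3+38 = 46.3.
Posterior mean = α/(α+β) = 18.9/65.2 = 0.2899.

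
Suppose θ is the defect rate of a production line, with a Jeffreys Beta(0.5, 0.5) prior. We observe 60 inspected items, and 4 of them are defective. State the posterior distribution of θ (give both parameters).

Observing 4 successes and 56 failures updates Beta(0.5, 0.5) by adding the success and failure counts to the two shape parameters: α = 0.5+4 = 4.5, β = 0.5+56 = 56.5.

Posterior: Beta(4.5, 56.5)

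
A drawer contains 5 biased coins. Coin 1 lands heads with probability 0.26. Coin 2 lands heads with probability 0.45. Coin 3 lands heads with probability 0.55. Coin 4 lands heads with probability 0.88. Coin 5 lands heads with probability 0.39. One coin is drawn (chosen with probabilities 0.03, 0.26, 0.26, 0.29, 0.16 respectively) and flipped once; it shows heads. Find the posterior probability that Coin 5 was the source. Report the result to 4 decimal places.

Posterior probability ≈ 0.1066

P(heads|C1) = 0.26; P(heads|C2) = 0.45; P(heads|C3) = 0.55; P(heads|C4) = 0.88; P(heads|C5) = 0.39.
Prior × likelihood for each source: 0.03·0.26=0.007800, 0.26·0.45=0.1170, 0.26·0.55=0.1430, 0.29·0.88=0.2552, 0.16·0.39=0.06240. Summing gives P(heads) = 0.58540.
P(Coin 5 | heads) = 0.06240 / 0.58540 = 0.1066.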